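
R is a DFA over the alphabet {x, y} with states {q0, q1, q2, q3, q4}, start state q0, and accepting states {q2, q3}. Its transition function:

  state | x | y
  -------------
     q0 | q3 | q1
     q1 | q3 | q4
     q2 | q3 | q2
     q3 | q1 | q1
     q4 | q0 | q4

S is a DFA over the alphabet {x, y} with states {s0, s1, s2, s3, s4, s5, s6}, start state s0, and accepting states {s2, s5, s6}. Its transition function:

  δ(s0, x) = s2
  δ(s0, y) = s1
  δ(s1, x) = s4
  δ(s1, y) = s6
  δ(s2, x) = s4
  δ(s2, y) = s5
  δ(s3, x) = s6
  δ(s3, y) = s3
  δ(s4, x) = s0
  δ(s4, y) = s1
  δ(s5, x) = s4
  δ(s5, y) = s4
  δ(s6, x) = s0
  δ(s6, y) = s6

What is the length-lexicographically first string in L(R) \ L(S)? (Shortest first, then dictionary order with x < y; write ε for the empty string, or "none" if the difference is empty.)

The string yx is accepted by R but not by S.
No shorter string lies in the difference, and yx is the lexicographically first length-2 string in L(R) \ L(S).

yx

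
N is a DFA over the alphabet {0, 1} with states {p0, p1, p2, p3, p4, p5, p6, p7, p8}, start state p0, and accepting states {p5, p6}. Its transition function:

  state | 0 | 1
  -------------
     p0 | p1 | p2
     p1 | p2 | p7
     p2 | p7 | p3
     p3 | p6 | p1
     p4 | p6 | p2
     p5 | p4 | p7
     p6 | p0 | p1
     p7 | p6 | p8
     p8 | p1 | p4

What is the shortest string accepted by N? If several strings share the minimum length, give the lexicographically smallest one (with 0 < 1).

A breadth-first search from p0 reaches an accepting state first via the path p0 → p1 → p7 → p6 on input 010.
No string of length < 3 is accepted (BFS exhausts all shorter strings without reaching an accepting state), and 010 is the lexicographically least accepting string of length 3.

010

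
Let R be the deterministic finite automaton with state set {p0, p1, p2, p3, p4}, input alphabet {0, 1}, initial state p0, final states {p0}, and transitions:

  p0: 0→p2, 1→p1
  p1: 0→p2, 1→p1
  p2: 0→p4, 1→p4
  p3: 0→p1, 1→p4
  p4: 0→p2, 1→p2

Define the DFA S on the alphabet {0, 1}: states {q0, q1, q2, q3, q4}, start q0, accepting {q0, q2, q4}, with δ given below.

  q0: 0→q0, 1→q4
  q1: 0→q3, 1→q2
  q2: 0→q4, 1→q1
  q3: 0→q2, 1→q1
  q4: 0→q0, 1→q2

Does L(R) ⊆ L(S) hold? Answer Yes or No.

Yes

Exploring the product automaton R × S from the start pair (p0, q0), following both machines on each input symbol, reaches 14 state pairs: (p0, q0), (p2, q0), (p1, q4), (p4, q0), (p4, q4), (p1, q2), (p2, q4), (p2, q2), (p1, q1), (p4, q2), (p4, q1), (p2, q3), (p2, q1), (p4, q3).
R accepts in {p0} and S accepts in {q0, q2, q4}. The reachable pairs whose R-component is accepting are (p0, q0); in each of them the S-component is accepting too, so the product for L(R) \ L(S) (R-component accepting, S-component rejecting) has no reachable accepting pair and the difference is empty.
Hence every string in L(R) is also in L(S).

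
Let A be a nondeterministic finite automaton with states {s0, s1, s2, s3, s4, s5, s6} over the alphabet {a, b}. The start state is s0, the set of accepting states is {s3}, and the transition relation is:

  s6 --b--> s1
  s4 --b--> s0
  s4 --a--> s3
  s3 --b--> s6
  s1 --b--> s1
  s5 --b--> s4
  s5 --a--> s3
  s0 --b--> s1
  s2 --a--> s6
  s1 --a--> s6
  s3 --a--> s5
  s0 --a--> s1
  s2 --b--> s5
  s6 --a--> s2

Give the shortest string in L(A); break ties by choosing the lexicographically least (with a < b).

aaaba

A breadth-first search from s0 reaches an accepting state first via the path s0 → s1 → s6 → s2 → s5 → s3 on input aaaba.
No string of length < 5 is accepted (BFS exhausts all shorter strings without reaching an accepting state), and aaaba is the lexicographically least accepting string of length 5.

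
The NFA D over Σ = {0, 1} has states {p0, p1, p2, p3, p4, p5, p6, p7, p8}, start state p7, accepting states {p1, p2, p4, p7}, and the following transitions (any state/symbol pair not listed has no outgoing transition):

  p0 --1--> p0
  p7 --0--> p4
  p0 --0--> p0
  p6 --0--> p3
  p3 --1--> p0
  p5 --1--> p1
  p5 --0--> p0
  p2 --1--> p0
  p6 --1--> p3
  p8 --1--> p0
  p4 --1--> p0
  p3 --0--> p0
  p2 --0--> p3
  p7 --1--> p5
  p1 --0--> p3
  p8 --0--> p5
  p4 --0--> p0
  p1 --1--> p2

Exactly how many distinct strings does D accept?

4

The useful subgraph on states {p1, p2, p4, p5, p7} is acyclic, so L(D) is finite; the longest accepting path visits 4 useful states, giving maximum string length 3.
Counting accepting paths from p7 by length: 1 of length 0, 1 of length 1, 1 of length 2, 1 of length 3. Total 4.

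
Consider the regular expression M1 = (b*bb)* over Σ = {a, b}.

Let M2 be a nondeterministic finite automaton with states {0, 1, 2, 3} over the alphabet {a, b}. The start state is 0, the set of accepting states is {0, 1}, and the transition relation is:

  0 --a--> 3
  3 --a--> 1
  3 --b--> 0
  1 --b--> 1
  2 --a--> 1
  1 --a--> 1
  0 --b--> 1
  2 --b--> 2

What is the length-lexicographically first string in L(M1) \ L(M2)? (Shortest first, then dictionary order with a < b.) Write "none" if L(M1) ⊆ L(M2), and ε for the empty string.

Converting the expression M1 to a DFA (subset construction, then merging equivalent states) gives the minimal DFA with states {r0, r1, r2, r3}, start state r0, accepting states {r0, r3} and transitions r0: a→r1, b→r2; r1: a→r1, b→r1; r2: a→r1, b→r3; r3: a→r1, b→r3.
Exploring the product automaton M1 × M2 from the start pair (r0, 0), following both machines on each input symbol, reaches 6 state pairs: (r0, 0), (r1, 3), (r2, 1), (r1, 1), (r1, 0), (r3, 1).
M1 accepts in {r0, r3} and M2 accepts in {0, 1}. The reachable pairs whose M1-component is accepting are (r0, 0), (r3, 1); in each of them the M2-component is accepting too, so the product for L(M1) \ L(M2) (M1-component accepting, M2-component rejecting) has no reachable accepting pair and the difference is empty.
So every string accepted by M1 is also accepted by M2: L(M1) \ L(M2) = ∅ and there is no such string.

none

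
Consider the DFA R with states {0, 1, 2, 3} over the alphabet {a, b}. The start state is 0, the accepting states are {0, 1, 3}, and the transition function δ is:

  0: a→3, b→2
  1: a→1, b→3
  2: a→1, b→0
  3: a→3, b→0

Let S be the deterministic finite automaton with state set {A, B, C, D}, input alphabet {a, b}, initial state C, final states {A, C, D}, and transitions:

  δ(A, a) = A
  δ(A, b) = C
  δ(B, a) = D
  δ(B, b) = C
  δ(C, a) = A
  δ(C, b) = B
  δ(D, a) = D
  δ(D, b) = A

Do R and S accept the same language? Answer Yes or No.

Exploring the product automaton R × S from the start pair (0, C), following both machines on each input symbol, reaches 4 state pairs: (0, C), (3, A), (2, B), (1, D).
R accepts in {0, 1, 3} and S accepts in {A, C, D}. In every reachable pair the two components are either both accepting — (0, C), (3, A), (1, D) — or both non-accepting, so no string is accepted by exactly one of the machines: L(R) \ L(S) and L(S) \ L(R) are both empty.
Hence every string is accepted by R iff it is accepted by S, and the two languages coincide.

Yes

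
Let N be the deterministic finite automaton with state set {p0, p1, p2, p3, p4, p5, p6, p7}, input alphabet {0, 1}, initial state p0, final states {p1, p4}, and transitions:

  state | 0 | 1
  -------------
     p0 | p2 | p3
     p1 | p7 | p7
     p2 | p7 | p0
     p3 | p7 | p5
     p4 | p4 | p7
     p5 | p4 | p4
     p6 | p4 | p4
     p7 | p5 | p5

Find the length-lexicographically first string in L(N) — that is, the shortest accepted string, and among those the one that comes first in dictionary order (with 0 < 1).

A breadth-first search from p0 reaches an accepting state first via the path p0 → p3 → p5 → p4 on input 110.
No string of length < 3 is accepted (BFS exhausts all shorter strings without reaching an accepting state), and 110 is the lexicographically least accepting string of length 3.

110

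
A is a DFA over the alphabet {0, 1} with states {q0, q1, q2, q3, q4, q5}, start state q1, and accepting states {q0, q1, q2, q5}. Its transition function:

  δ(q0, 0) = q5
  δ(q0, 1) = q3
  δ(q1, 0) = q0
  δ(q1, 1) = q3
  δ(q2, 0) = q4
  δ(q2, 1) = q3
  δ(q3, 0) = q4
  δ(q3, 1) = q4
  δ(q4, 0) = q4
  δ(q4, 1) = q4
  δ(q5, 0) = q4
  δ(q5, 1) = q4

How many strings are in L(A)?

3

The useful subgraph on states {q0, q1, q5} is acyclic, so L(A) is finite; the longest accepting path visits 3 useful states, giving maximum string length 2.
Counting accepting paths from q1 by length: 1 of length 0, 1 of length 1, 1 of length 2. Total 3.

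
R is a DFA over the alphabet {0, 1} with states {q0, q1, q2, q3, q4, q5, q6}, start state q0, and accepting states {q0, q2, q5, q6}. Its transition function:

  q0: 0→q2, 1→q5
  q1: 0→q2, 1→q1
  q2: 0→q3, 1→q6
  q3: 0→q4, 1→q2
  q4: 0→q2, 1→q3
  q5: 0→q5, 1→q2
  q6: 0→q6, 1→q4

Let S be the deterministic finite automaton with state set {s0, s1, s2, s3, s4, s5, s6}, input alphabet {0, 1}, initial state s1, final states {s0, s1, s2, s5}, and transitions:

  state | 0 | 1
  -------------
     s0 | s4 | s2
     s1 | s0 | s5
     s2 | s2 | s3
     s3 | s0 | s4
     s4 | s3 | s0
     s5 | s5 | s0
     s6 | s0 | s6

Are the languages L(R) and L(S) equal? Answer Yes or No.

Exploring the product automaton R × S from the start pair (q0, s1), following both machines on each input symbol, reaches 6 state pairs: (q0, s1), (q2, s0), (q5, s5), (q3, s4), (q6, s2), (q4, s3).
R accepts in {q0, q2, q5, q6} and S accepts in {s0, s1, s2, s5}. In every reachable pair the two components are either both accepting — (q0, s1), (q2, s0), (q5, s5), (q6, s2) — or both non-accepting, so no string is accepted by exactly one of the machines: L(R) \ L(S) and L(S) \ L(R) are both empty.
Hence every string is accepted by R iff it is accepted by S, and the two languages coincide.

Yes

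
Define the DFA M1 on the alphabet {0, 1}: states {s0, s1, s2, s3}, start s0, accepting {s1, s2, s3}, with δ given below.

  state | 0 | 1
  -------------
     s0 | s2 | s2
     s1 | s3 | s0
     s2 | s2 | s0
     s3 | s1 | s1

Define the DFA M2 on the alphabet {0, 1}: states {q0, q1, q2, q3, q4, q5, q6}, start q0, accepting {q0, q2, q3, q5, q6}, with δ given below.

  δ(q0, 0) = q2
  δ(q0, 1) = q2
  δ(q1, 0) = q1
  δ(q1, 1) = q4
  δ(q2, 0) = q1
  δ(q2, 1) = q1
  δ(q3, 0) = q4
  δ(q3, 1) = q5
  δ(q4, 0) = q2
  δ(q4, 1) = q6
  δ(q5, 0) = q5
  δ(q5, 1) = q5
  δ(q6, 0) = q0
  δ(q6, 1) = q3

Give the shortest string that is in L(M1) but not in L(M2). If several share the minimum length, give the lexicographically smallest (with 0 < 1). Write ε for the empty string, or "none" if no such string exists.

00

The string 00 is accepted by M1 but not by M2.
No shorter string lies in the difference, and 00 is the lexicographically first length-2 string in L(M1) \ L(M2).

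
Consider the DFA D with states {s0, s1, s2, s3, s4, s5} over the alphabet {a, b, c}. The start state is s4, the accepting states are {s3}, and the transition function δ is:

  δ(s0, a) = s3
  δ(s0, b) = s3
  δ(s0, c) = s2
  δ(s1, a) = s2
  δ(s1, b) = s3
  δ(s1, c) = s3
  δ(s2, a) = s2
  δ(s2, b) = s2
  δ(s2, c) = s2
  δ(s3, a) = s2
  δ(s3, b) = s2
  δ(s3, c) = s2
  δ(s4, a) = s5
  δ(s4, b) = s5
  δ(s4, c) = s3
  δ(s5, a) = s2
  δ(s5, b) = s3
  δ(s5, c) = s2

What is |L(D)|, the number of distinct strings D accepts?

3

The useful subgraph on states {s3, s4, s5} is acyclic, so L(D) is finite; the longest accepting path visits 3 useful states, giving maximum string length 2.
Counting accepting paths from s4 by length: 1 of length 1, 2 of length 2. Total 3.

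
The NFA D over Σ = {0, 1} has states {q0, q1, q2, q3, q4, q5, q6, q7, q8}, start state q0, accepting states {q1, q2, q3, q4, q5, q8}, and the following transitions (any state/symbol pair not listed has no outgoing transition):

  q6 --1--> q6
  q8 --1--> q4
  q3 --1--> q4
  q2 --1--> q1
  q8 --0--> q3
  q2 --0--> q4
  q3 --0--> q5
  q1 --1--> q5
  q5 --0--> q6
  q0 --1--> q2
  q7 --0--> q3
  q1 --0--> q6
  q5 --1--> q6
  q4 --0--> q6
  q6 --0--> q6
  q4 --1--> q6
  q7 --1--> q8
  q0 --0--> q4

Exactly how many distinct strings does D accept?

The useful subgraph on states {q0, q1, q2, q4, q5} is acyclic, so L(D) is finite; the longest accepting path visits 4 useful states, giving maximum string length 3.
Counting accepting paths from q0 by length: 2 of length 1, 2 of length 2, 1 of length 3. Total 5.

5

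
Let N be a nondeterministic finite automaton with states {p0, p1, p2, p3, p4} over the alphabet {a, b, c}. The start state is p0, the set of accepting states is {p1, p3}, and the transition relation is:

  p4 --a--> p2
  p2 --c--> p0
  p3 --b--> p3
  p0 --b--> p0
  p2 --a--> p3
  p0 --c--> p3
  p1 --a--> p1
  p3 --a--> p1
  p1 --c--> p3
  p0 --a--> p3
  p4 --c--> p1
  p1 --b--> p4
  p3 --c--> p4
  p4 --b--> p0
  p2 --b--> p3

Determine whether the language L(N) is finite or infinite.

State p0 is reachable from the start and can reach an accepting state, and it lies on the cycle p0 → p0.
Traversing that cycle any number of times yields accepted strings of unbounded length, so the language is infinite.

infinite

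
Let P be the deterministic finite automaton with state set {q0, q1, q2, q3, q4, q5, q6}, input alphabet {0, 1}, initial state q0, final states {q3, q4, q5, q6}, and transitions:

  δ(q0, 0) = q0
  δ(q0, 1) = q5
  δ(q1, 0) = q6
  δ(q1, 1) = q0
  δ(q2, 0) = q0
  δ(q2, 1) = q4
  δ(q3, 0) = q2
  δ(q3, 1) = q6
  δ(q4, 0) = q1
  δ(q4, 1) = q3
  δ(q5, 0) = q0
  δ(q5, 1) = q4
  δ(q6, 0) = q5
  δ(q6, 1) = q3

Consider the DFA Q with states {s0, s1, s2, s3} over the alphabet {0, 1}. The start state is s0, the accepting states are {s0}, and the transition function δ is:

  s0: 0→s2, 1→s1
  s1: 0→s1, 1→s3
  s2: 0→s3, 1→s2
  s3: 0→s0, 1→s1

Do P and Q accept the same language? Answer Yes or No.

The string 1 is accepted by P but rejected by Q.
So L(P) ≠ L(Q).

No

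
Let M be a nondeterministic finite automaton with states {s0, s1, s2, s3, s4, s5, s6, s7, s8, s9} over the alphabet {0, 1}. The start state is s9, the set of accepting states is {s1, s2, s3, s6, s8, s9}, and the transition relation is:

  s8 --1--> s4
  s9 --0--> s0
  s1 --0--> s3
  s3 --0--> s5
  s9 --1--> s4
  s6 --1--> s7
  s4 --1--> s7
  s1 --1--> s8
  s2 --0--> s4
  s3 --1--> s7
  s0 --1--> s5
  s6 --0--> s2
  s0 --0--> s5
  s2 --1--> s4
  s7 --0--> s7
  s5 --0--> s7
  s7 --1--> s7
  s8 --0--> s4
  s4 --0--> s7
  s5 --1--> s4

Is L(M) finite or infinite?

The useful states (reachable from s9 and able to reach an accepting state) are {s9}.
Restricted to these states the transition graph has no cycle, so every accepting path has bounded length and L is finite.

finite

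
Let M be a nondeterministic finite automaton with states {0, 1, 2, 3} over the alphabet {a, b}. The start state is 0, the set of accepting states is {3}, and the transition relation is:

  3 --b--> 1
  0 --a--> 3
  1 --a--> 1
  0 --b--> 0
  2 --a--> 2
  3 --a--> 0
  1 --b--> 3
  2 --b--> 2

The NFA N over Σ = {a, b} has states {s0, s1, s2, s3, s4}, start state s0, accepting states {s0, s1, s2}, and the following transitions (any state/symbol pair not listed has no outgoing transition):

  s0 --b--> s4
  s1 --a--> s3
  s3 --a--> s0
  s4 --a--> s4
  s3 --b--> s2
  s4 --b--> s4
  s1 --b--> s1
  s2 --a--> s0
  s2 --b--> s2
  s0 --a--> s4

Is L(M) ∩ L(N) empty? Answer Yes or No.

Yes

Exploring the product automaton M × N from the start pair (0, s0), following both machines on each input symbol, reaches 4 state pairs: (0, s0), (3, s4), (0, s4), (1, s4).
M accepts in {3} and N accepts in {s0, s1, s2}; no reachable pair has both components accepting, so no string drives both machines to acceptance simultaneously and L(M) ∩ L(N) = ∅.
So no string is accepted by both, and the intersection is empty.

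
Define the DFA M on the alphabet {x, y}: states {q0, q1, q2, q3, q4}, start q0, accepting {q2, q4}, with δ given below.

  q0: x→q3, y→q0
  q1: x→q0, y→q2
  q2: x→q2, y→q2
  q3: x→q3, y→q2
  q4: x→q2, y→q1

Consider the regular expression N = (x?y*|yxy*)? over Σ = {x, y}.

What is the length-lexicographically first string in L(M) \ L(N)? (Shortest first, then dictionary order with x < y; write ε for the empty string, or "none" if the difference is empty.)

xxy

The string xxy is accepted by M but not by N.
No shorter string lies in the difference, and xxy is the lexicographically first length-3 string in L(M) \ L(N).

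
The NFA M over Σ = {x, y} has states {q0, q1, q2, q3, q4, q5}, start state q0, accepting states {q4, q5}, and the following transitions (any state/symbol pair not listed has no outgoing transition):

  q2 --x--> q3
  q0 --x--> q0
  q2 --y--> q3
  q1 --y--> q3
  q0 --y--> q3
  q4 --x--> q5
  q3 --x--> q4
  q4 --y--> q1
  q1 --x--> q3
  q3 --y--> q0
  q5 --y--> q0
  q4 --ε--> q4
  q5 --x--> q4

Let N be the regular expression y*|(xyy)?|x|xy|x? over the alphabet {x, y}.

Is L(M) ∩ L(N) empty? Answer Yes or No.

Converting the expression N to a DFA (subset construction, then merging equivalent states) gives the minimal DFA with states {n0, n1, n2, n3, n4, n5}, start state n0, accepting states {n0, n1, n2, n4, n5} and transitions n0: x→n1, y→n2; n1: x→n3, y→n4; n2: x→n3, y→n2; n3: x→n3, y→n3; n4: x→n3, y→n5; n5: x→n3, y→n3.
Exploring the product automaton M × N from the start pair (q0, n0), following both machines on each input symbol, reaches 11 state pairs: (q0, n0), (q0, n1), (q3, n2), (q0, n3), (q3, n4), (q4, n3), (q0, n2), (q3, n3), (q0, n5), (q5, n3), (q1, n3).
M accepts in {q4, q5} and N accepts in {n0, n1, n2, n4, n5}; no reachable pair has both components accepting, so no string drives both machines to acceptance simultaneously and L(M) ∩ L(N) = ∅.
So no string is accepted by both, and the intersection is empty.

Yes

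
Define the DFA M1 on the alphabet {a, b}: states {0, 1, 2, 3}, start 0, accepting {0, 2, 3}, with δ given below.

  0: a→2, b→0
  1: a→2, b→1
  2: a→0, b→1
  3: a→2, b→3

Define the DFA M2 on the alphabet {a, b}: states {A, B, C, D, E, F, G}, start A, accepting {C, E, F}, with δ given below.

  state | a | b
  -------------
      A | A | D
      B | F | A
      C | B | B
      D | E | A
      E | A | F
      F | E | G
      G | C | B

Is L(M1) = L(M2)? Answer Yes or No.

No

The empty string ε is accepted by M1 but rejected by M2.
So L(M1) ≠ L(M2).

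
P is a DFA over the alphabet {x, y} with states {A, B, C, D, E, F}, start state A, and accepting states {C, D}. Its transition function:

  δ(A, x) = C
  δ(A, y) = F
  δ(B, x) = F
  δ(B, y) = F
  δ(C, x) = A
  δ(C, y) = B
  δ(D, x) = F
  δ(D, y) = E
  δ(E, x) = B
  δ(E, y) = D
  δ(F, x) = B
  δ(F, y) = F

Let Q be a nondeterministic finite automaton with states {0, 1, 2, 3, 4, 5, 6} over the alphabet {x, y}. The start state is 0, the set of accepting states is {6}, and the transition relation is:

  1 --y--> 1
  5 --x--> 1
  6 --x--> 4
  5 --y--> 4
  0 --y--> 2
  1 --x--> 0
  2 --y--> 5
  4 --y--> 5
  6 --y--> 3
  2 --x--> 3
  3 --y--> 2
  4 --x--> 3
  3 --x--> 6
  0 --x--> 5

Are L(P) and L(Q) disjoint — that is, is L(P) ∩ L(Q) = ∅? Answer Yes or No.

Exploring the product automaton P × Q from the start pair (A, 0), following both machines on each input symbol, reaches 20 state pairs: (A, 0), (C, 5), (F, 2), (A, 1), (B, 4), (B, 3), (F, 5), (C, 0), (F, 1), (F, 3), (F, 6), (B, 1), (F, 4), (A, 5), (B, 2), (B, 0), (B, 6), (F, 0), (C, 1), (B, 5).
P accepts in {C, D} and Q accepts in {6}; no reachable pair has both components accepting, so no string drives both machines to acceptance simultaneously and L(P) ∩ L(Q) = ∅.
So no string is accepted by both, and the intersection is empty.

Yes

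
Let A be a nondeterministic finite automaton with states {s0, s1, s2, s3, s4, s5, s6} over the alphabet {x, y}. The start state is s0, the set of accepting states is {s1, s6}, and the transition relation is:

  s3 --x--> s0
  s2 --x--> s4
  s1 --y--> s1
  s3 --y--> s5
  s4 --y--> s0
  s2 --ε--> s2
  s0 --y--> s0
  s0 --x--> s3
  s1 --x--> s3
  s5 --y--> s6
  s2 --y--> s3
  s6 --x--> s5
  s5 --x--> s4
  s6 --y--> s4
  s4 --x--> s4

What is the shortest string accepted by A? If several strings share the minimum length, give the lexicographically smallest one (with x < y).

A breadth-first search from s0 reaches an accepting state first via the path s0 → s3 → s5 → s6 on input xyy.
No string of length < 3 is accepted (BFS exhausts all shorter strings without reaching an accepting state), and xyy is the lexicographically least accepting string of length 3.

xyy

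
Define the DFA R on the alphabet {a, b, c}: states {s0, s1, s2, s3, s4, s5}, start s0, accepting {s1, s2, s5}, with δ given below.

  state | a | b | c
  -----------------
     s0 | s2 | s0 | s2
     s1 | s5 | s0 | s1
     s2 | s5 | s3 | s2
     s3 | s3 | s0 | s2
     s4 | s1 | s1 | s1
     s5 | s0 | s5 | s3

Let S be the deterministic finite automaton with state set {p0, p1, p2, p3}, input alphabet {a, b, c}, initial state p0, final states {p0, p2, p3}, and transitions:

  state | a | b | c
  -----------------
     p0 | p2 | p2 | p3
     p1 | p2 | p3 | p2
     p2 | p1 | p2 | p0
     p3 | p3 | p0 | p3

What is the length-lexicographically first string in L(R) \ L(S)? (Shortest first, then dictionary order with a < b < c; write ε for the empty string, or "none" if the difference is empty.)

aa

The string aa is accepted by R but not by S.
No shorter string lies in the difference, and aa is the lexicographically first length-2 string in L(R) \ L(S).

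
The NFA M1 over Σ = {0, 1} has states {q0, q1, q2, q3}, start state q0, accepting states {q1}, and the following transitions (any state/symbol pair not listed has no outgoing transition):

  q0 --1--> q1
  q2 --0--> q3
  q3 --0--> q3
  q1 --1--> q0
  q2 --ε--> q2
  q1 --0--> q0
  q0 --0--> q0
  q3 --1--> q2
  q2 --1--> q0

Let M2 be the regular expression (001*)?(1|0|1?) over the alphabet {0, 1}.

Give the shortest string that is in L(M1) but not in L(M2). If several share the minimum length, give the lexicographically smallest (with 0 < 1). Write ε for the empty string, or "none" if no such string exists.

01

The string 01 is accepted by M1 but not by M2.
No shorter string lies in the difference, and 01 is the lexicographically first length-2 string in L(M1) \ L(M2).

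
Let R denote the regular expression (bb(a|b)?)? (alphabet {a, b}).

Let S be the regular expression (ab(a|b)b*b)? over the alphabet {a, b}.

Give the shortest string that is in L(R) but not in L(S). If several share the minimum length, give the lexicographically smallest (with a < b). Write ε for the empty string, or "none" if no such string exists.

The string bb is accepted by R but not by S.
No shorter string lies in the difference, and bb is the lexicographically first length-2 string in L(R) \ L(S).

bb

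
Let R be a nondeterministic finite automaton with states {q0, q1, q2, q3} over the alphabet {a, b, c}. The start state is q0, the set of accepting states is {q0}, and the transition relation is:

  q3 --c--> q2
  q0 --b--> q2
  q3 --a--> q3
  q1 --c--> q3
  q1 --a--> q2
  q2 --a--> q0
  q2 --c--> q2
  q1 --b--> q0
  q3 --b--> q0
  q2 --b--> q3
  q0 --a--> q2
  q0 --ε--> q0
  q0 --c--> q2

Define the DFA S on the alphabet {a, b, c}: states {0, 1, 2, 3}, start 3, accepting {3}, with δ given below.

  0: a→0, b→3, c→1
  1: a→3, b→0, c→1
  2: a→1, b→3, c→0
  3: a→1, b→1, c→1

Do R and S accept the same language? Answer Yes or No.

Exploring the product automaton R × S from the start pair (q0, 3), following both machines on each input symbol, reaches 3 state pairs: (q0, 3), (q2, 1), (q3, 0).
R accepts in {q0} and S accepts in {3}. In every reachable pair the two components are either both accepting — (q0, 3) — or both non-accepting, so no string is accepted by exactly one of the machines: L(R) \ L(S) and L(S) \ L(R) are both empty.
Hence every string is accepted by R iff it is accepted by S, and the two languages coincide.

Yes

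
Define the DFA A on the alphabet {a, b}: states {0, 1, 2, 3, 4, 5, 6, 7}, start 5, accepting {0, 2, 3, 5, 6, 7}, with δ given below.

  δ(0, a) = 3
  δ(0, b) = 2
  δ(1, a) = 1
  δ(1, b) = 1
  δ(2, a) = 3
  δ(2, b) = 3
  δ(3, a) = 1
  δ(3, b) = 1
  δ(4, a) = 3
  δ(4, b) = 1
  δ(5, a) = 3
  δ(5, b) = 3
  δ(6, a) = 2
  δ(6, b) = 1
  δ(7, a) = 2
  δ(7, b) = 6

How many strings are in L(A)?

The useful subgraph on states {3, 5} is acyclic, so L(A) is finite; the longest accepting path visits 2 useful states, giving maximum string length 1.
Counting accepting paths from 5 by length: 1 of length 0, 2 of length 1. Total 3.

3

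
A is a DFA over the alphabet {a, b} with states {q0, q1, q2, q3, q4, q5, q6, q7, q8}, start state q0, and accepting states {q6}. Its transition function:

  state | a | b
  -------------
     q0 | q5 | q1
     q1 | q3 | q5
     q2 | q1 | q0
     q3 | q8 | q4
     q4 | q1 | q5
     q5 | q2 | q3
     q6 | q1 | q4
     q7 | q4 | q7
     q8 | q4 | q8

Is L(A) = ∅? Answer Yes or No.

Yes

The states reachable from the start state are {q0, q1, q2, q3, q4, q5, q8}.
None of the accepting states {q6} is reachable, so no string is accepted and L(A) = ∅.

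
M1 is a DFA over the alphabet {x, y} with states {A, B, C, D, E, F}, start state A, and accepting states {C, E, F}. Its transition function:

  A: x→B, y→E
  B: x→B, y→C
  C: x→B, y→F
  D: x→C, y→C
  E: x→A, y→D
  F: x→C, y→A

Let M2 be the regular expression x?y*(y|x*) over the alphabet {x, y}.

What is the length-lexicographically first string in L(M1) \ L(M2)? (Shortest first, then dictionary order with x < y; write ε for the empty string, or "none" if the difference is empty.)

xxy

The string xxy is accepted by M1 but not by M2.
No shorter string lies in the difference, and xxy is the lexicographically first length-3 string in L(M1) \ L(M2).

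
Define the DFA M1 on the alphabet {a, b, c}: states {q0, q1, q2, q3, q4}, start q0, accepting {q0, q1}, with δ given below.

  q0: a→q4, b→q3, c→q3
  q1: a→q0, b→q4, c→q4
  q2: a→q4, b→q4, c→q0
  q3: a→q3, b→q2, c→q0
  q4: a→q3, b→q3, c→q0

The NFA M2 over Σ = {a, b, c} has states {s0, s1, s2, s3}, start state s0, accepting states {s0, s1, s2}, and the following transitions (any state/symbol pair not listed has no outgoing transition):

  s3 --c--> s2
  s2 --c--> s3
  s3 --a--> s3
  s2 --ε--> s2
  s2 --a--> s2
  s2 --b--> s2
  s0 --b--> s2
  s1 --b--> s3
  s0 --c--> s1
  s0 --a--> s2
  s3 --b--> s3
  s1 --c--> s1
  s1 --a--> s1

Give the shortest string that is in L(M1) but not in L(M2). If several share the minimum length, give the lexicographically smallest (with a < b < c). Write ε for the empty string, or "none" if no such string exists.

The string ac is accepted by M1 but not by M2.
No shorter string lies in the difference, and ac is the lexicographically first length-2 string in L(M1) \ L(M2).

ac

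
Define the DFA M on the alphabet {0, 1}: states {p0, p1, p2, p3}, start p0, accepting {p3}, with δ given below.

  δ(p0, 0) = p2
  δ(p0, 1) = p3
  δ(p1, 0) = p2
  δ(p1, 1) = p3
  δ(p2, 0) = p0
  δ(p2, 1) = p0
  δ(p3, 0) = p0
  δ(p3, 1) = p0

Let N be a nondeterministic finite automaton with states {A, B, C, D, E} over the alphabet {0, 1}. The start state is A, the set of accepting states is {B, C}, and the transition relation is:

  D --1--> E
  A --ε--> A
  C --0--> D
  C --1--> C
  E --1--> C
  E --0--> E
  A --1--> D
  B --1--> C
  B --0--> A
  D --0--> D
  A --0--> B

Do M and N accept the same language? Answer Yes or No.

No

The string 1 is accepted by M but rejected by N.
So L(M) ≠ L(N).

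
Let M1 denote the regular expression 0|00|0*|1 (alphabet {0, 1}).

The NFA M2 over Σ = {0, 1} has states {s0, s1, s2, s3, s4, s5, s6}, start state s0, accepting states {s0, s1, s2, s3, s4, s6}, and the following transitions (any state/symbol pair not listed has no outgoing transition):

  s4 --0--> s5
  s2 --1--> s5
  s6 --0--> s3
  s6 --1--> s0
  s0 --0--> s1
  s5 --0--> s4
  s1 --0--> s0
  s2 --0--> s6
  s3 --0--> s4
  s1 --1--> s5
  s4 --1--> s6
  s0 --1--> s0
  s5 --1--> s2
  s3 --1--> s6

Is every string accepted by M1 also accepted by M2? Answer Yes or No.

Converting the expression M1 to a DFA (subset construction, then merging equivalent states) gives the minimal DFA with states {r0, r1, r2, r3}, start state r0, accepting states {r0, r1, r2} and transitions r0: 0→r1, 1→r2; r1: 0→r1, 1→r3; r2: 0→r3, 1→r3; r3: 0→r3, 1→r3.
Exploring the product automaton M1 × M2 from the start pair (r0, s0), following both machines on each input symbol, reaches 11 state pairs: (r0, s0), (r1, s1), (r2, s0), (r1, s0), (r3, s5), (r3, s1), (r3, s0), (r3, s4), (r3, s2), (r3, s6), (r3, s3).
M1 accepts in {r0, r1, r2} and M2 accepts in {s0, s1, s2, s3, s4, s6}. The reachable pairs whose M1-component is accepting are (r0, s0), (r1, s1), (r2, s0), (r1, s0); in each of them the M2-component is accepting too, so the product for L(M1) \ L(M2) (M1-component accepting, M2-component rejecting) has no reachable accepting pair and the difference is empty.
Hence every string in L(M1) is also in L(M2).

Yes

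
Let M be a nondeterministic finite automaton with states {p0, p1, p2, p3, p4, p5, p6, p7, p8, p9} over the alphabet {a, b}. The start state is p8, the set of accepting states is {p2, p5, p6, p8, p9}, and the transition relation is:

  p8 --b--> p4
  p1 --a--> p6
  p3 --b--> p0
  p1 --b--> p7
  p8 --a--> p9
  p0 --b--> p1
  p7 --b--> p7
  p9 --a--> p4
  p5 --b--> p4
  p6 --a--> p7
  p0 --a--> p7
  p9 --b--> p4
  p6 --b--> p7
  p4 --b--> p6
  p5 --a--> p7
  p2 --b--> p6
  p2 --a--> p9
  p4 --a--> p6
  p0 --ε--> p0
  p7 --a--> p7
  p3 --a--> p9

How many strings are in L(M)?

The useful subgraph on states {p4, p6, p8, p9} is acyclic, so L(M) is finite; the longest accepting path visits 4 useful states, giving maximum string length 3.
Counting accepting paths from p8 by length: 1 of length 0, 1 of length 1, 2 of length 2, 4 of length 3. Total 8.

8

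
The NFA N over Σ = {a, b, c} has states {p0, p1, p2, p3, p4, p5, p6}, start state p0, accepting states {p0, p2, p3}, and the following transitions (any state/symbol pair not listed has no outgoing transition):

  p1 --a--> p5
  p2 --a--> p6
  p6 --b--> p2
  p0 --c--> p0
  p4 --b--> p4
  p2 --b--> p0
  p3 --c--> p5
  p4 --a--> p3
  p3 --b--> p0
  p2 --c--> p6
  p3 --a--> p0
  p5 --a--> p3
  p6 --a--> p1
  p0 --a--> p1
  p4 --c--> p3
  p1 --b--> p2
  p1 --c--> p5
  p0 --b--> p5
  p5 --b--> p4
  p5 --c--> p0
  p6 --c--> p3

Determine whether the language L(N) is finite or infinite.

State p0 is reachable from the start and can reach an accepting state, and it lies on the cycle p0 → p0.
Traversing that cycle any number of times yields accepted strings of unbounded length, so the language is infinite.

infinite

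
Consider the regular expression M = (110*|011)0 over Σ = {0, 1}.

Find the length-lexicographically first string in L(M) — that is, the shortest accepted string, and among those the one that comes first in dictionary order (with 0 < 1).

By inspection of the expression, no string of length less than 3 matches, and 110 is the lexicographically first match of length 3.

110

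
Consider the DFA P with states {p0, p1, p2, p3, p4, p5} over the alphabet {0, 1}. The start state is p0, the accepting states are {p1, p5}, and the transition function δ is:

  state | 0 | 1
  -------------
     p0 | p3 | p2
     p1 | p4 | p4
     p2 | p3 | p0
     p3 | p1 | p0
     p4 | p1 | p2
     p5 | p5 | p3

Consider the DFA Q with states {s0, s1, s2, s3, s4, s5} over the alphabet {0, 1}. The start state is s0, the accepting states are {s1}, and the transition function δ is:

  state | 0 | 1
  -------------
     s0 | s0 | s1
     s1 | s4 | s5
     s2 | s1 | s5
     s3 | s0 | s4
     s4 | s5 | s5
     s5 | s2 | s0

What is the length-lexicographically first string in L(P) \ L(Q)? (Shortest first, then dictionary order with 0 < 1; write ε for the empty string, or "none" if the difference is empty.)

00

The string 00 is accepted by P but not by Q.
No shorter string lies in the difference, and 00 is the lexicographically first length-2 string in L(P) \ L(Q).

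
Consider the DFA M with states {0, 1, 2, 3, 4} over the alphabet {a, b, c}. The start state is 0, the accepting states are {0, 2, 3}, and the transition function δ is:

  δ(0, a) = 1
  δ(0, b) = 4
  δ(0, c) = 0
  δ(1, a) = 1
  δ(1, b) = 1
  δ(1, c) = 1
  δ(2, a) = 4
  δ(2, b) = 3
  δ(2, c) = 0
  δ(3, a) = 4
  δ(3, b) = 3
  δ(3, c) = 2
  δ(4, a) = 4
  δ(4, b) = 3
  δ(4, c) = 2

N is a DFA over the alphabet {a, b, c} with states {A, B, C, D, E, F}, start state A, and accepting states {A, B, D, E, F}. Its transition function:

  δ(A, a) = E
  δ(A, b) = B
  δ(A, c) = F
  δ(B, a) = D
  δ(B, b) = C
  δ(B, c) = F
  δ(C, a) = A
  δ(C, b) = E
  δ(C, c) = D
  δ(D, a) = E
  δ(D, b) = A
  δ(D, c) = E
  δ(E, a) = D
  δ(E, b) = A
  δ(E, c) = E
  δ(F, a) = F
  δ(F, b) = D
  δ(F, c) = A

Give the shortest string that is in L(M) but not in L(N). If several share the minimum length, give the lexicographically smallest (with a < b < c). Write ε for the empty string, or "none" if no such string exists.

bb

The string bb is accepted by M but not by N.
No shorter string lies in the difference, and bb is the lexicographically first length-2 string in L(M) \ L(N).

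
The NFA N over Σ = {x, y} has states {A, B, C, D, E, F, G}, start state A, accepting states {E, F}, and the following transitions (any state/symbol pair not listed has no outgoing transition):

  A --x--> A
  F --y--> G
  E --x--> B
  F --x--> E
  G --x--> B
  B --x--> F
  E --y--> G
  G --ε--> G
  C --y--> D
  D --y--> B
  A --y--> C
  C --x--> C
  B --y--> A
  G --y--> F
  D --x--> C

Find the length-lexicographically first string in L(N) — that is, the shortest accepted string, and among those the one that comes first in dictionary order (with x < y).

A breadth-first search from A reaches an accepting state first via the path A → C → D → B → F on input yyyx.
No string of length < 4 is accepted (BFS exhausts all shorter strings without reaching an accepting state), and yyyx is the lexicographically least accepting string of length 4.

yyyx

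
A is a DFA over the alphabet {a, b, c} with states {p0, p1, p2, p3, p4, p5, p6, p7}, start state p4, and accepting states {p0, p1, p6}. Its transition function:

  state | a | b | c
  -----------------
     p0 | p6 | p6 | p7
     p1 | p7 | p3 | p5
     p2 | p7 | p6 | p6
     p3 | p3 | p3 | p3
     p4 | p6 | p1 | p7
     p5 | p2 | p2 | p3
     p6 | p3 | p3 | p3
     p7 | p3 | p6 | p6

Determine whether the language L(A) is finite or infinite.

The useful states (reachable from p4 and able to reach an accepting state) are {p1, p2, p4, p5, p6, p7}.
Restricted to these states the transition graph has no cycle, so every accepting path has bounded length and L is finite.

finite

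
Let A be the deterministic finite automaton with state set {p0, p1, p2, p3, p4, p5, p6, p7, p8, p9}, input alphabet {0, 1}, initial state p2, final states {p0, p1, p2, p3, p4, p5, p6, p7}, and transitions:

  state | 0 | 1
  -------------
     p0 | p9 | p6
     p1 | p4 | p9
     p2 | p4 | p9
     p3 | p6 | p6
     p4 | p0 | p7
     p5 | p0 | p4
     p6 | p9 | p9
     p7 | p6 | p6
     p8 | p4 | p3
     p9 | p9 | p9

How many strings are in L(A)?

7

The useful subgraph on states {p0, p2, p4, p6, p7} is acyclic, so L(A) is finite; the longest accepting path visits 4 useful states, giving maximum string length 3.
Counting accepting paths from p2 by length: 1 of length 0, 1 of length 1, 2 of length 2, 3 of length 3. Total 7.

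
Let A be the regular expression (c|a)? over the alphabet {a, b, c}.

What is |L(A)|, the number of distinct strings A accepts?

3

The expression has no Kleene star, so L(A) is finite. Expanding the alternatives gives {ε, a, c}.
That is 1 of length 0, 2 of length 1: 3 strings in all.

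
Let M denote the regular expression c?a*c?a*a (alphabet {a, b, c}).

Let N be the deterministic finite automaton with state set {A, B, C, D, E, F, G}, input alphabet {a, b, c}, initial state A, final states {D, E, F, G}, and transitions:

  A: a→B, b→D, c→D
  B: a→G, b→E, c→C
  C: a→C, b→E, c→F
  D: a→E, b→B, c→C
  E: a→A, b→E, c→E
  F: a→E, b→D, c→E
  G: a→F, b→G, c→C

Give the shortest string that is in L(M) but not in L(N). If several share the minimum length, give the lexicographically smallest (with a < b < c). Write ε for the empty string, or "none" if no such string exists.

a

The string a is accepted by M but not by N.
No shorter string lies in the difference, and a is the lexicographically first length-1 string in L(M) \ L(N).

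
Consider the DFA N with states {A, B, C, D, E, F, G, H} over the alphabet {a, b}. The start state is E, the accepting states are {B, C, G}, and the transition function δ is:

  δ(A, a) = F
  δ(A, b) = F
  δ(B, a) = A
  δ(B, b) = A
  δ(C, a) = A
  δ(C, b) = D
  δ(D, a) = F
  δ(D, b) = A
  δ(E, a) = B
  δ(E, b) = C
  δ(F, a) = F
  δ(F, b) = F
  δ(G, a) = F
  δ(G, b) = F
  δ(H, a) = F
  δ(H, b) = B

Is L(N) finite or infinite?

finite

The useful states (reachable from E and able to reach an accepting state) are {B, C, E}.
Restricted to these states the transition graph has no cycle, so every accepting path has bounded length and L is finite.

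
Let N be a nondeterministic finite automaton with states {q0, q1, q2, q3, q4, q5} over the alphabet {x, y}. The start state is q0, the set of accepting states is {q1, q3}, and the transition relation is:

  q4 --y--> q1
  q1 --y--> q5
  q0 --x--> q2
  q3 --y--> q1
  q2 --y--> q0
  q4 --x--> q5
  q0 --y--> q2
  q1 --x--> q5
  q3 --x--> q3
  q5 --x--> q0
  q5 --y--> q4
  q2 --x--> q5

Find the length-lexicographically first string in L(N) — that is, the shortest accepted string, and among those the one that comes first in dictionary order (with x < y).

A breadth-first search from q0 reaches an accepting state first via the path q0 → q2 → q5 → q4 → q1 on input xxyy.
No string of length < 4 is accepted (BFS exhausts all shorter strings without reaching an accepting state), and xxyy is the lexicographically least accepting string of length 4.

xxyy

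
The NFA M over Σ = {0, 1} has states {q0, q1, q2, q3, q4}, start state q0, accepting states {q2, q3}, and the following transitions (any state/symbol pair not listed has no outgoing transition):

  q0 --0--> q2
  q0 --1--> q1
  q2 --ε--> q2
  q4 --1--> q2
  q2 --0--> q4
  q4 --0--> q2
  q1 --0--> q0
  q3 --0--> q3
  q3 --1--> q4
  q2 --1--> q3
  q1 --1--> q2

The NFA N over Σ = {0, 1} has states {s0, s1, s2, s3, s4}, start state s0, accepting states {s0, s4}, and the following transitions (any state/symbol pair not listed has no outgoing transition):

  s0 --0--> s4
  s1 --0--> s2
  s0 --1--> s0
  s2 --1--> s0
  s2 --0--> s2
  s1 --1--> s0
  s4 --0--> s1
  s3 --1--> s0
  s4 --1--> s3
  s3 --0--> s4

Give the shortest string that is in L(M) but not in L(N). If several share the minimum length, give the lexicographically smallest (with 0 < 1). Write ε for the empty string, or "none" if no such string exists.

01

The string 01 is accepted by M but not by N.
No shorter string lies in the difference, and 01 is the lexicographically first length-2 string in L(M) \ L(N).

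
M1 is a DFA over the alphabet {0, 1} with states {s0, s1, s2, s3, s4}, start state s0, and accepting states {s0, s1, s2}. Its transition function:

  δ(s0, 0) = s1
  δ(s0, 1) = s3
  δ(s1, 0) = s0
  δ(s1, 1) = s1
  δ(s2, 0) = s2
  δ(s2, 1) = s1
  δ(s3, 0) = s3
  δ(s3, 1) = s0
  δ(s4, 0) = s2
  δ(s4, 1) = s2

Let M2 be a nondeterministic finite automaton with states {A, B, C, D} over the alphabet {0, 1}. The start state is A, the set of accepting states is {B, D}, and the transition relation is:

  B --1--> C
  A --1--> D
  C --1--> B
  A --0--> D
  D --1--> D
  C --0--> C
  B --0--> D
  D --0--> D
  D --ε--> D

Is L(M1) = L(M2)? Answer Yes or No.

The empty string ε is accepted by M1 but rejected by M2.
So L(M1) ≠ L(M2).

No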